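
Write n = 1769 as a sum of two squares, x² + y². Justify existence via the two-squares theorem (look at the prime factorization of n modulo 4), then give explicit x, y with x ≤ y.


Step 1: Factor n = 1769 = 29 · 61.
Step 2: Check the mod-4 condition on each prime factor: 29 ≡ 1 (mod 4), exponent 1; 61 ≡ 1 (mod 4), exponent 1.
All primes ≡ 3 (mod 4) appear to even exponent (or don't appear), so by the two-squares theorem n IS expressible as a sum of two squares.
Step 3: Build a representation. Here n = 29 · 61 is a product of primes ≡ 1 (mod 4). Each prime p ≡ 1 (mod 4) is itself a sum of two squares; find a² by testing p − a² for a perfect square:
  29: 29 − 1² = 28, 29 − 2² = 25 = 5² ⇒ 29 = 2² + 5².
  61: 61 − 1² = 60, 61 − 2² = 57, 61 − 3² = 52, 61 − 4² = 45, 61 − 5² = 36 = 6² ⇒ 61 = 5² + 6².
  Combine using the Brahmagupta–Fibonacci identity (a² + b²)(c² + d²) = (ac − bd)² + (ad + bc)² = (ac + bd)² + (ad − bc)²:
  29 · 61 = 1769: from (2² + 5²)(5² + 6²), take (2·5 − 5·6, 2·6 + 5·5) = (10 − 30, 12 + 25) = (-20, 37); dropping signs (only squares matter) gives (20, 37); check 20² + 37² = 400 + 1369 = 1769 ✓.
Step 4: Order so x ≤ y and verify: 20² + 37² = 400 + 1369 = 1769 = n. ✓

n = 1769 = 20² + 37² (one valid representation with x ≤ y).


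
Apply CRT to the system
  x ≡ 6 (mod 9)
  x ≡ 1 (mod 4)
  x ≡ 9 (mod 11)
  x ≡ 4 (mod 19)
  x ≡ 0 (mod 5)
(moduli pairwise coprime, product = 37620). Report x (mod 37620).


Product of moduli M = 9 · 4 · 11 · 19 · 5 = 37620.
Merge one congruence at a time:
  Start: x ≡ 6 (mod 9).
  Combine with x ≡ 1 (mod 4); new modulus lcm = 36.
    Write x = 6 + 9·t and substitute into x ≡ 1 (mod 4): 9·t ≡ 1 − 6 = -5 (mod 4).
    Reduce coefficients mod 4: 1·t ≡ 3 (mod 4).
    So t ≡ 3 (mod 4).
    Then x = 6 + 9·3 = 33, valid modulo lcm(9, 4) = 36: x ≡ 33 (mod 36).
  Combine with x ≡ 9 (mod 11); new modulus lcm = 396.
    Write x = 33 + 36·t and substitute into x ≡ 9 (mod 11): 36·t ≡ 9 − 33 = -24 (mod 11).
    Reduce coefficients mod 11: 3·t ≡ 9 (mod 11).
    The inverse of 3 mod 11 is 4 (since 3·4 = 12 = 1·11 + 1), so t ≡ 4·9 = 36 ≡ 3 (mod 11).
    Then x = 33 + 36·3 = 141, valid modulo lcm(36, 11) = 396: x ≡ 141 (mod 396).
  Combine with x ≡ 4 (mod 19); new modulus lcm = 7524.
    Write x = 141 + 396·t and substitute into x ≡ 4 (mod 19): 396·t ≡ 4 − 141 = -137 (mod 19).
    Reduce coefficients mod 19: 16·t ≡ 15 (mod 19).
    The inverse of 16 mod 19 is 6 (since 16·6 = 96 = 5·19 + 1), so t ≡ 6·15 = 90 ≡ 14 (mod 19).
    Then x = 141 + 396·14 = 5685, valid modulo lcm(396, 19) = 7524: x ≡ 5685 (mod 7524).
  Combine with x ≡ 0 (mod 5); new modulus lcm = 37620.
    Write x = 5685 + 7524·t and substitute into x ≡ 0 (mod 5): 7524·t ≡ 0 − 5685 = -5685 (mod 5).
    Reduce coefficients mod 5: 4·t ≡ 0 (mod 5).
    The inverse of 4 mod 5 is 4 (since 4·4 = 16 = 3·5 + 1), so t ≡ 4·0 = 0 ≡ 0 (mod 5).
    Then x = 5685 + 7524·0 = 5685, valid modulo lcm(7524, 5) = 37620: x ≡ 5685 (mod 37620).
Verify against each original: 5685 mod 9 = 6, 5685 mod 4 = 1, 5685 mod 11 = 9, 5685 mod 19 = 4, 5685 mod 5 = 0.

x ≡ 5685 (mod 37620).


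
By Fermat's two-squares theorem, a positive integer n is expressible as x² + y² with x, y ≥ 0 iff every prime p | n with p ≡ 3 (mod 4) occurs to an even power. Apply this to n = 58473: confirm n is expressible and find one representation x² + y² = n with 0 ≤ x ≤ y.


Step 1: Factor n = 58473 = 3^2 · 73 · 89.
Step 2: Check the mod-4 condition on each prime factor: 3 ≡ 3 (mod 4), exponent 2 (must be even); 73 ≡ 1 (mod 4), exponent 1; 89 ≡ 1 (mod 4), exponent 1.
All primes ≡ 3 (mod 4) appear to even exponent (or don't appear), so by the two-squares theorem n IS expressible as a sum of two squares.
Step 3: Build a representation. Group n = k² · m with k = 3 and m = 73 · 89 = 6497 (a product of primes ≡ 1 (mod 4)); a representation of m scales to one of n via (k·x)² + (k·y)² = k²(x² + y²). Each prime p ≡ 1 (mod 4) is itself a sum of two squares; find a² by testing p − a² for a perfect square:
  73: 73 − 1² = 72, 73 − 2² = 69, 73 − 3² = 64 = 8² ⇒ 73 = 3² + 8².
  89: 89 − 1² = 88, 89 − 2² = 85, 89 − 3² = 80, 89 − 4² = 73, 89 − 5² = 64 = 8² ⇒ 89 = 5² + 8².
  Combine using the Brahmagupta–Fibonacci identity (a² + b²)(c² + d²) = (ac − bd)² + (ad + bc)² = (ac + bd)² + (ad − bc)²:
  73 · 89 = 6497: from (3² + 8²)(5² + 8²), take (3·5 − 8·8, 3·8 + 8·5) = (15 − 64, 24 + 40) = (-49, 64); dropping signs (only squares matter) gives (49, 64); check 49² + 64² = 2401 + 4096 = 6497 ✓.
  Scale by k = 3: (3·49, 3·64) = (147, 192).
Step 4: Order so x ≤ y and verify: 147² + 192² = 21609 + 36864 = 58473 = n. ✓

n = 58473 = 147² + 192² (one valid representation with x ≤ y).


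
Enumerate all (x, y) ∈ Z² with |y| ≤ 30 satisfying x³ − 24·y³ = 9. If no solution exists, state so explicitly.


The equation is x³ - 24y³ = 9. For fixed y, x³ = 24·y³ + 9, so a solution requires the RHS to be a perfect cube.
Strategy: iterate y from -30 to 30, compute RHS = 24·y³ + 9, and check whether it is a (positive or negative) perfect cube.
Check small values of y:
  y = 0: RHS = 9 is not a perfect cube.
  y = 1: RHS = 33 is not a perfect cube.
  y = -1: RHS = -15 is not a perfect cube.
  y = 2: RHS = 201 is not a perfect cube.
  y = -2: RHS = -183 is not a perfect cube.
  y = 3: RHS = 657 is not a perfect cube.
  y = -3: RHS = -639 is not a perfect cube.
Continuing the search up to |y| = 30 finds no solutions either.
No (x, y) in the scanned range satisfies the equation.

No integer solutions with |y| ≤ 30.


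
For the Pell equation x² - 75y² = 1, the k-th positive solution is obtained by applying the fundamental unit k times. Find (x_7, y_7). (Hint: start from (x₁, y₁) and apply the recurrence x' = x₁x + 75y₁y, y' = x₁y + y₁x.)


Step 1: Find the fundamental solution (x₁, y₁) of x² - 75y² = 1.
  Expand √75 as a continued fraction. a₀ = ⌊√75⌋ = 8; iterate m_{k+1} = d_k·a_k − m_k, d_{k+1} = (75 − m_{k+1}²)/d_k, a_{k+1} = ⌊(a₀ + m_{k+1})/d_{k+1}⌋ (starting m₀ = 0, d₀ = 1), with convergents p_k = a_k·p_{k-1} + p_{k-2}, q_k = a_k·q_{k-1} + q_{k-2} (p₋₁ = 1, q₋₁ = 0):
  k = 0: a₀ = 8; p₀/q₀ = 8/1; p₀² − 75·q₀² = 64 − 75 = -11.
  k = 1: m = 8, d = 11, a = ⌊(8 + 8)/11⌋ = 1; p/q = (1·8 + 1)/(1·1 + 0) = 9/1; p² − 75·q² = 81 − 75 = 6.
  k = 2: m = 3, d = 6, a = ⌊(8 + 3)/6⌋ = 1; p/q = (1·9 + 8)/(1·1 + 1) = 17/2; p² − 75·q² = 289 − 300 = -11.
  k = 3: m = 3, d = 11, a = ⌊(8 + 3)/11⌋ = 1; p/q = (1·17 + 9)/(1·2 + 1) = 26/3; p² − 75·q² = 676 − 675 = 1.
  The first convergent with p² − 75·q² = 1 gives the fundamental solution (x₁, y₁) = (26, 3).
Step 2: Apply the recurrence (x_{n+1}, y_{n+1}) = (x₁x_n + 75y₁y_n, x₁y_n + y₁x_n) repeatedly.
  From (x_1, y_1) = (26, 3): x_2 = 26·26 + 75·3·3 = 1351; y_2 = 26·3 + 3·26 = 156.
  From (x_2, y_2) = (1351, 156): x_3 = 26·1351 + 75·3·156 = 70226; y_3 = 26·156 + 3·1351 = 8109.
  From (x_3, y_3) = (70226, 8109): x_4 = 26·70226 + 75·3·8109 = 3650401; y_4 = 26·8109 + 3·70226 = 421512.
  From (x_4, y_4) = (3650401, 421512): x_5 = 26·3650401 + 75·3·421512 = 189750626; y_5 = 26·421512 + 3·3650401 = 21910515.
  From (x_5, y_5) = (189750626, 21910515): x_6 = 26·189750626 + 75·3·21910515 = 9863382151; y_6 = 26·21910515 + 3·189750626 = 1138925268.
  From (x_6, y_6) = (9863382151, 1138925268): x_7 = 26·9863382151 + 75·3·1138925268 = 512706121226; y_7 = 26·1138925268 + 3·9863382151 = 59202203421.
Step 3: Verify x_7² - 75·y_7² = 262867566742609807743076 - 262867566742609807743075 = 1 (should be 1). ✓

(x_1, y_1) = (26, 3); (x_7, y_7) = (512706121226, 59202203421).


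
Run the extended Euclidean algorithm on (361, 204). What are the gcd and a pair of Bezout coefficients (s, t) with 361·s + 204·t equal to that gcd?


Euclidean algorithm on (361, 204) — divide until remainder is 0:
  361 = 1 · 204 + 157
  204 = 1 · 157 + 47
  157 = 3 · 47 + 16
  47 = 2 · 16 + 15
  16 = 1 · 15 + 1
  15 = 15 · 1 + 0
gcd(361, 204) = 1.
Track Bezout coefficients alongside the remainders: start with r₀ = 361 = a·1 + b·0 (s = 1, t = 0) and r₁ = 204 = a·0 + b·1 (s = 0, t = 1); each new remainder r_{k+1} = r_{k-1} − q_k·r_k inherits s_{k+1} = s_{k-1} − q_k·s_k, t_{k+1} = t_{k-1} − q_k·t_k, so r_k = a·s_k + b·t_k at every step:
  q = 1: r = 157, s = 1 − 1·0 = 1, t = 0 − 1·1 = -1  (check: 361·1 + 204·(-1) = 157)
  q = 1: r = 47, s = 0 − 1·1 = -1, t = 1 − 1·(-1) = 2  (check: 361·(-1) + 204·2 = 47)
  q = 3: r = 16, s = 1 − 3·(-1) = 4, t = -1 − 3·2 = -7  (check: 361·4 + 204·(-7) = 16)
  q = 2: r = 15, s = -1 − 2·4 = -9, t = 2 − 2·(-7) = 16  (check: 361·(-9) + 204·16 = 15)
  q = 1: r = 1, s = 4 − 1·(-9) = 13, t = -7 − 1·16 = -23  (check: 361·13 + 204·(-23) = 1)
The row with r = 1 (the gcd) gives the Bezout coefficients s = 13, t = -23.
Result: 361 · (13) + 204 · (-23) = 1.

gcd(361, 204) = 1; s = 13, t = -23 (check: 361·13 + 204·(-23) = 1).


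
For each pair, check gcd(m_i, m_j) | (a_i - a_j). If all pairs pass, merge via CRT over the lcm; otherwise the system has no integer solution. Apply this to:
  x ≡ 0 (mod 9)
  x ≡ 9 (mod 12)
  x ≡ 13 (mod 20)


Moduli 9, 12, 20 are not pairwise coprime, so CRT works modulo lcm(m_i) when all pairwise compatibility conditions hold.
Pairwise compatibility: gcd(m_i, m_j) must divide a_i - a_j for every pair.
Merge one congruence at a time:
  Start: x ≡ 0 (mod 9).
  Combine with x ≡ 9 (mod 12): gcd(9, 12) = 3; 9 - 0 = 9, which IS divisible by 3, so compatible.
    Write x = 0 + 9·t and substitute into x ≡ 9 (mod 12): 9·t ≡ 9 − 0 = 9 (mod 12).
    Divide the congruence (and modulus) by g = 3: 3·t ≡ 3 (mod 4).
    The inverse of 3 mod 4 is 3 (since 3·3 = 9 = 2·4 + 1), so t ≡ 3·3 = 9 ≡ 1 (mod 4).
    Then x = 0 + 9·1 = 9, valid modulo lcm(9, 12) = 36: x ≡ 9 (mod 36).
  Combine with x ≡ 13 (mod 20): gcd(36, 20) = 4; 13 - 9 = 4, which IS divisible by 4, so compatible.
    Write x = 9 + 36·t and substitute into x ≡ 13 (mod 20): 36·t ≡ 13 − 9 = 4 (mod 20).
    Divide the congruence (and modulus) by g = 4: 9·t ≡ 1 (mod 5).
    Reduce coefficients mod 5: 4·t ≡ 1 (mod 5).
    The inverse of 4 mod 5 is 4 (since 4·4 = 16 = 3·5 + 1), so t ≡ 4·1 = 4 ≡ 4 (mod 5).
    Then x = 9 + 36·4 = 153, valid modulo lcm(36, 20) = 180: x ≡ 153 (mod 180).
Verify: 153 mod 9 = 0, 153 mod 12 = 9, 153 mod 20 = 13.

x ≡ 153 (mod 180).


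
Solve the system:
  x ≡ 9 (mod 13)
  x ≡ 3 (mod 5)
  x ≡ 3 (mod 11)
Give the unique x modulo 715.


Moduli 13, 5, 11 are pairwise coprime; by CRT there is a unique solution modulo M = 13 · 5 · 11 = 715.
Solve pairwise, accumulating the modulus:
  Start with x ≡ 9 (mod 13).
  Combine with x ≡ 3 (mod 5): since gcd(13, 5) = 1, we get a unique residue mod 65.
    Write x = 9 + 13·t and substitute into x ≡ 3 (mod 5): 13·t ≡ 3 − 9 = -6 (mod 5).
    Reduce coefficients mod 5: 3·t ≡ 4 (mod 5).
    The inverse of 3 mod 5 is 2 (since 3·2 = 6 = 1·5 + 1), so t ≡ 2·4 = 8 ≡ 3 (mod 5).
    Then x = 9 + 13·3 = 48, valid modulo lcm(13, 5) = 65: x ≡ 48 (mod 65).
  Combine with x ≡ 3 (mod 11): since gcd(65, 11) = 1, we get a unique residue mod 715.
    Write x = 48 + 65·t and substitute into x ≡ 3 (mod 11): 65·t ≡ 3 − 48 = -45 (mod 11).
    Reduce coefficients mod 11: 10·t ≡ 10 (mod 11).
    The inverse of 10 mod 11 is 10 (since 10·10 = 100 = 9·11 + 1), so t ≡ 10·10 = 100 ≡ 1 (mod 11).
    Then x = 48 + 65·1 = 113, valid modulo lcm(65, 11) = 715: x ≡ 113 (mod 715).
Verify: 113 mod 13 = 9 ✓, 113 mod 5 = 3 ✓, 113 mod 11 = 3 ✓.

x ≡ 113 (mod 715).


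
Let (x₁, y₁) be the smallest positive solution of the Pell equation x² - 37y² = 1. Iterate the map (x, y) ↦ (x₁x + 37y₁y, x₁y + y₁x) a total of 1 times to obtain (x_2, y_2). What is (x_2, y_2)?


Step 1: Find the fundamental solution (x₁, y₁) of x² - 37y² = 1.
  Expand √37 as a continued fraction. a₀ = ⌊√37⌋ = 6; iterate m_{k+1} = d_k·a_k − m_k, d_{k+1} = (37 − m_{k+1}²)/d_k, a_{k+1} = ⌊(a₀ + m_{k+1})/d_{k+1}⌋ (starting m₀ = 0, d₀ = 1), with convergents p_k = a_k·p_{k-1} + p_{k-2}, q_k = a_k·q_{k-1} + q_{k-2} (p₋₁ = 1, q₋₁ = 0):
  k = 0: a₀ = 6; p₀/q₀ = 6/1; p₀² − 37·q₀² = 36 − 37 = -1.
  k = 1: m = 6, d = 1, a = ⌊(6 + 6)/1⌋ = 12; p/q = (12·6 + 1)/(12·1 + 0) = 73/12; p² − 37·q² = 5329 − 5328 = 1.
  The first convergent with p² − 37·q² = 1 gives the fundamental solution (x₁, y₁) = (73, 12).
Step 2: Apply the recurrence (x_{n+1}, y_{n+1}) = (x₁x_n + 37y₁y_n, x₁y_n + y₁x_n) repeatedly.
  From (x_1, y_1) = (73, 12): x_2 = 73·73 + 37·12·12 = 10657; y_2 = 73·12 + 12·73 = 1752.
Step 3: Verify x_2² - 37·y_2² = 113571649 - 113571648 = 1 (should be 1). ✓

(x_1, y_1) = (73, 12); (x_2, y_2) = (10657, 1752).


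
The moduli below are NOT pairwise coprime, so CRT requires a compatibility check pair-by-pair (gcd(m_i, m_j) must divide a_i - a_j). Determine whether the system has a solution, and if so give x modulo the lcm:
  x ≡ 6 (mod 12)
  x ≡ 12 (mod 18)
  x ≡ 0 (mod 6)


Moduli 12, 18, 6 are not pairwise coprime, so CRT works modulo lcm(m_i) when all pairwise compatibility conditions hold.
Pairwise compatibility: gcd(m_i, m_j) must divide a_i - a_j for every pair.
Merge one congruence at a time:
  Start: x ≡ 6 (mod 12).
  Combine with x ≡ 12 (mod 18): gcd(12, 18) = 6; 12 - 6 = 6, which IS divisible by 6, so compatible.
    Write x = 6 + 12·t and substitute into x ≡ 12 (mod 18): 12·t ≡ 12 − 6 = 6 (mod 18).
    Divide the congruence (and modulus) by g = 6: 2·t ≡ 1 (mod 3).
    The inverse of 2 mod 3 is 2 (since 2·2 = 4 = 1·3 + 1), so t ≡ 2·1 = 2 ≡ 2 (mod 3).
    Then x = 6 + 12·2 = 30, valid modulo lcm(12, 18) = 36: x ≡ 30 (mod 36).
  Combine with x ≡ 0 (mod 6): gcd(36, 6) = 6; 0 - 30 = -30, which IS divisible by 6, so compatible.
    Write x = 30 + 36·t and substitute into x ≡ 0 (mod 6): 36·t ≡ 0 − 30 = -30 (mod 6).
    Divide the congruence (and modulus) by g = 6: 6·t ≡ -5 (mod 1).
    Modulo 1 every t works; take t = 0.
    Then x = 30 + 36·0 = 30, valid modulo lcm(36, 6) = 36: x ≡ 30 (mod 36).
Verify: 30 mod 12 = 6, 30 mod 18 = 12, 30 mod 6 = 0.

x ≡ 30 (mod 36).


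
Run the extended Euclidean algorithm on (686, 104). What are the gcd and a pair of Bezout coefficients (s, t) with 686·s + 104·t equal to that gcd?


Euclidean algorithm on (686, 104) — divide until remainder is 0:
  686 = 6 · 104 + 62
  104 = 1 · 62 + 42
  62 = 1 · 42 + 20
  42 = 2 · 20 + 2
  20 = 10 · 2 + 0
gcd(686, 104) = 2.
Track Bezout coefficients alongside the remainders: start with r₀ = 686 = a·1 + b·0 (s = 1, t = 0) and r₁ = 104 = a·0 + b·1 (s = 0, t = 1); each new remainder r_{k+1} = r_{k-1} − q_k·r_k inherits s_{k+1} = s_{k-1} − q_k·s_k, t_{k+1} = t_{k-1} − q_k·t_k, so r_k = a·s_k + b·t_k at every step:
  q = 6: r = 62, s = 1 − 6·0 = 1, t = 0 − 6·1 = -6  (check: 686·1 + 104·(-6) = 62)
  q = 1: r = 42, s = 0 − 1·1 = -1, t = 1 − 1·(-6) = 7  (check: 686·(-1) + 104·7 = 42)
  q = 1: r = 20, s = 1 − 1·(-1) = 2, t = -6 − 1·7 = -13  (check: 686·2 + 104·(-13) = 20)
  q = 2: r = 2, s = -1 − 2·2 = -5, t = 7 − 2·(-13) = 33  (check: 686·(-5) + 104·33 = 2)
The row with r = 2 (the gcd) gives the Bezout coefficients s = -5, t = 33.
Result: 686 · (-5) + 104 · (33) = 2.

gcd(686, 104) = 2; s = -5, t = 33 (check: 686·(-5) + 104·33 = 2).


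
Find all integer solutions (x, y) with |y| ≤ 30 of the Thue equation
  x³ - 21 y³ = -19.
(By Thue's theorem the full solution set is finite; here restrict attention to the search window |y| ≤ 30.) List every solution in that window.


The equation is x³ - 21y³ = -19. For fixed y, x³ = 21·y³ − 19, so a solution requires the RHS to be a perfect cube.
Strategy: iterate y from -30 to 30, compute RHS = 21·y³ − 19, and check whether it is a (positive or negative) perfect cube.
Check small values of y:
  y = 0: RHS = -19 is not a perfect cube.
  y = 1: RHS = 2 is not a perfect cube.
  y = -1: RHS = -40 is not a perfect cube.
  y = 2: RHS = 149 is not a perfect cube.
  y = -2: RHS = -187 is not a perfect cube.
  y = 3: RHS = 548 is not a perfect cube.
  y = -3: RHS = -586 is not a perfect cube.
Continuing the search up to |y| = 30 finds no solutions either.
No (x, y) in the scanned range satisfies the equation.

No integer solutions with |y| ≤ 30.


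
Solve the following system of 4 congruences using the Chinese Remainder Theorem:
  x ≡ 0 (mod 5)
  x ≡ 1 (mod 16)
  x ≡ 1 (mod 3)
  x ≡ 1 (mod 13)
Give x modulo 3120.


Product of moduli M = 5 · 16 · 3 · 13 = 3120.
Merge one congruence at a time:
  Start: x ≡ 0 (mod 5).
  Combine with x ≡ 1 (mod 16); new modulus lcm = 80.
    Write x = 0 + 5·t and substitute into x ≡ 1 (mod 16): 5·t ≡ 1 − 0 = 1 (mod 16).
    The inverse of 5 mod 16 is 13 (since 5·13 = 65 = 4·16 + 1), so t ≡ 13·1 = 13 ≡ 13 (mod 16).
    Then x = 0 + 5·13 = 65, valid modulo lcm(5, 16) = 80: x ≡ 65 (mod 80).
  Combine with x ≡ 1 (mod 3); new modulus lcm = 240.
    Write x = 65 + 80·t and substitute into x ≡ 1 (mod 3): 80·t ≡ 1 − 65 = -64 (mod 3).
    Reduce coefficients mod 3: 2·t ≡ 2 (mod 3).
    The inverse of 2 mod 3 is 2 (since 2·2 = 4 = 1·3 + 1), so t ≡ 2·2 = 4 ≡ 1 (mod 3).
    Then x = 65 + 80·1 = 145, valid modulo lcm(80, 3) = 240: x ≡ 145 (mod 240).
  Combine with x ≡ 1 (mod 13); new modulus lcm = 3120.
    Write x = 145 + 240·t and substitute into x ≡ 1 (mod 13): 240·t ≡ 1 − 145 = -144 (mod 13).
    Reduce coefficients mod 13: 6·t ≡ 12 (mod 13).
    The inverse of 6 mod 13 is 11 (since 6·11 = 66 = 5·13 + 1), so t ≡ 11·12 = 132 ≡ 2 (mod 13).
    Then x = 145 + 240·2 = 625, valid modulo lcm(240, 13) = 3120: x ≡ 625 (mod 3120).
Verify against each original: 625 mod 5 = 0, 625 mod 16 = 1, 625 mod 3 = 1, 625 mod 13 = 1.

x ≡ 625 (mod 3120).


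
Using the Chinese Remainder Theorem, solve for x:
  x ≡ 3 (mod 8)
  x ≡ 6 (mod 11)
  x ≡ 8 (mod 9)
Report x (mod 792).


Moduli 8, 11, 9 are pairwise coprime; by CRT there is a unique solution modulo M = 8 · 11 · 9 = 792.
Solve pairwise, accumulating the modulus:
  Start with x ≡ 3 (mod 8).
  Combine with x ≡ 6 (mod 11): since gcd(8, 11) = 1, we get a unique residue mod 88.
    Write x = 3 + 8·t and substitute into x ≡ 6 (mod 11): 8·t ≡ 6 − 3 = 3 (mod 11).
    The inverse of 8 mod 11 is 7 (since 8·7 = 56 = 5·11 + 1), so t ≡ 7·3 = 21 ≡ 10 (mod 11).
    Then x = 3 + 8·10 = 83, valid modulo lcm(8, 11) = 88: x ≡ 83 (mod 88).
  Combine with x ≡ 8 (mod 9): since gcd(88, 9) = 1, we get a unique residue mod 792.
    Write x = 83 + 88·t and substitute into x ≡ 8 (mod 9): 88·t ≡ 8 − 83 = -75 (mod 9).
    Reduce coefficients mod 9: 7·t ≡ 6 (mod 9).
    The inverse of 7 mod 9 is 4 (since 7·4 = 28 = 3·9 + 1), so t ≡ 4·6 = 24 ≡ 6 (mod 9).
    Then x = 83 + 88·6 = 611, valid modulo lcm(88, 9) = 792: x ≡ 611 (mod 792).
Verify: 611 mod 8 = 3 ✓, 611 mod 11 = 6 ✓, 611 mod 9 = 8 ✓.

x ≡ 611 (mod 792).


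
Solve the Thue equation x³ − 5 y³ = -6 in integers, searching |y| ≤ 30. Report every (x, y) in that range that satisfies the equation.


The equation is x³ - 5y³ = -6. For fixed y, x³ = 5·y³ − 6, so a solution requires the RHS to be a perfect cube.
Strategy: iterate y from -30 to 30, compute RHS = 5·y³ − 6, and check whether it is a (positive or negative) perfect cube.
Check small values of y:
  y = 0: RHS = -6 is not a perfect cube.
  y = 1: RHS = -1 = (-1)³ ⇒ x = -1 works.
  y = -1: RHS = -11 is not a perfect cube.
  y = 2: RHS = 34 is not a perfect cube.
  y = -2: RHS = -46 is not a perfect cube.
  y = 3: RHS = 129 is not a perfect cube.
  y = -3: RHS = -141 is not a perfect cube.
Continuing the search up to |y| = 30 finds no further solutions beyond those listed.
Collected solutions: (-1, 1).

Solutions (with |y| ≤ 30): (-1, 1).


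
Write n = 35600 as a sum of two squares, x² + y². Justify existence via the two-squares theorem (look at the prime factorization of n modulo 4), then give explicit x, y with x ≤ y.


Step 1: Factor n = 35600 = 2^4 · 5^2 · 89.
Step 2: Check the mod-4 condition on each prime factor: 2 = 2 (special); 5 ≡ 1 (mod 4), exponent 2; 89 ≡ 1 (mod 4), exponent 1.
All primes ≡ 3 (mod 4) appear to even exponent (or don't appear), so by the two-squares theorem n IS expressible as a sum of two squares.
Step 3: Build a representation. Group n = k² · m with k = 4 and m = 5 · 5 · 89 = 2225 (a product of primes ≡ 1 (mod 4)); a representation of m scales to one of n via (k·x)² + (k·y)² = k²(x² + y²). Each prime p ≡ 1 (mod 4) is itself a sum of two squares; find a² by testing p − a² for a perfect square:
  5: 5 − 1² = 4 = 2² ⇒ 5 = 1² + 2².
  89: 89 − 1² = 88, 89 − 2² = 85, 89 − 3² = 80, 89 − 4² = 73, 89 − 5² = 64 = 8² ⇒ 89 = 5² + 8².
  Combine using the Brahmagupta–Fibonacci identity (a² + b²)(c² + d²) = (ac − bd)² + (ad + bc)² = (ac + bd)² + (ad − bc)²:
  5 · 5 = 25: from (1² + 2²)(1² + 2²), take (1·1 − 2·2, 1·2 + 2·1) = (1 − 4, 2 + 2) = (-3, 4); dropping signs (only squares matter) gives (3, 4); check 3² + 4² = 9 + 16 = 25 ✓.
  25 · 89 = 2225: from (3² + 4²)(5² + 8²), take (3·5 − 4·8, 3·8 + 4·5) = (15 − 32, 24 + 20) = (-17, 44); dropping signs (only squares matter) gives (17, 44); check 17² + 44² = 289 + 1936 = 2225 ✓.
  Scale by k = 4: (4·17, 4·44) = (68, 176).
Step 4: Order so x ≤ y and verify: 68² + 176² = 4624 + 30976 = 35600 = n. ✓

n = 35600 = 68² + 176² (one valid representation with x ≤ y).


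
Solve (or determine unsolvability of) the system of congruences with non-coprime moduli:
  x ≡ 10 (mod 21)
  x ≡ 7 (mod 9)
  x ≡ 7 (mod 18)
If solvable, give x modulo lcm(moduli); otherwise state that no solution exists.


Moduli 21, 9, 18 are not pairwise coprime, so CRT works modulo lcm(m_i) when all pairwise compatibility conditions hold.
Pairwise compatibility: gcd(m_i, m_j) must divide a_i - a_j for every pair.
Merge one congruence at a time:
  Start: x ≡ 10 (mod 21).
  Combine with x ≡ 7 (mod 9): gcd(21, 9) = 3; 7 - 10 = -3, which IS divisible by 3, so compatible.
    Write x = 10 + 21·t and substitute into x ≡ 7 (mod 9): 21·t ≡ 7 − 10 = -3 (mod 9).
    Divide the congruence (and modulus) by g = 3: 7·t ≡ -1 (mod 3).
    Reduce coefficients mod 3: 1·t ≡ 2 (mod 3).
    So t ≡ 2 (mod 3).
    Then x = 10 + 21·2 = 52, valid modulo lcm(21, 9) = 63: x ≡ 52 (mod 63).
  Combine with x ≡ 7 (mod 18): gcd(63, 18) = 9; 7 - 52 = -45, which IS divisible by 9, so compatible.
    Write x = 52 + 63·t and substitute into x ≡ 7 (mod 18): 63·t ≡ 7 − 52 = -45 (mod 18).
    Divide the congruence (and modulus) by g = 9: 7·t ≡ -5 (mod 2).
    Reduce coefficients mod 2: 1·t ≡ 1 (mod 2).
    So t ≡ 1 (mod 2).
    Then x = 52 + 63·1 = 115, valid modulo lcm(63, 18) = 126: x ≡ 115 (mod 126).
Verify: 115 mod 21 = 10, 115 mod 9 = 7, 115 mod 18 = 7.

x ≡ 115 (mod 126).


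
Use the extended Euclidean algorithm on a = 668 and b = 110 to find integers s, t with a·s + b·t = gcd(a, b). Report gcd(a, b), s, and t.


Euclidean algorithm on (668, 110) — divide until remainder is 0:
  668 = 6 · 110 + 8
  110 = 13 · 8 + 6
  8 = 1 · 6 + 2
  6 = 3 · 2 + 0
gcd(668, 110) = 2.
Track Bezout coefficients alongside the remainders: start with r₀ = 668 = a·1 + b·0 (s = 1, t = 0) and r₁ = 110 = a·0 + b·1 (s = 0, t = 1); each new remainder r_{k+1} = r_{k-1} − q_k·r_k inherits s_{k+1} = s_{k-1} − q_k·s_k, t_{k+1} = t_{k-1} − q_k·t_k, so r_k = a·s_k + b·t_k at every step:
  q = 6: r = 8, s = 1 − 6·0 = 1, t = 0 − 6·1 = -6  (check: 668·1 + 110·(-6) = 8)
  q = 13: r = 6, s = 0 − 13·1 = -13, t = 1 − 13·(-6) = 79  (check: 668·(-13) + 110·79 = 6)
  q = 1: r = 2, s = 1 − 1·(-13) = 14, t = -6 − 1·79 = -85  (check: 668·14 + 110·(-85) = 2)
The row with r = 2 (the gcd) gives the Bezout coefficients s = 14, t = -85.
Result: 668 · (14) + 110 · (-85) = 2.

gcd(668, 110) = 2; s = 14, t = -85 (check: 668·14 + 110·(-85) = 2).


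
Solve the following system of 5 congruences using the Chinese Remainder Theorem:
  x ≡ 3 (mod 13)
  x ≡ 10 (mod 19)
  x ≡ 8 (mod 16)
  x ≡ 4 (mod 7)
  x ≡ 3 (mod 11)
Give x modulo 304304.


Product of moduli M = 13 · 19 · 16 · 7 · 11 = 304304.
Merge one congruence at a time:
  Start: x ≡ 3 (mod 13).
  Combine with x ≡ 10 (mod 19); new modulus lcm = 247.
    Write x = 3 + 13·t and substitute into x ≡ 10 (mod 19): 13·t ≡ 10 − 3 = 7 (mod 19).
    The inverse of 13 mod 19 is 3 (since 13·3 = 39 = 2·19 + 1), so t ≡ 3·7 = 21 ≡ 2 (mod 19).
    Then x = 3 + 13·2 = 29, valid modulo lcm(13, 19) = 247: x ≡ 29 (mod 247).
  Combine with x ≡ 8 (mod 16); new modulus lcm = 3952.
    Write x = 29 + 247·t and substitute into x ≡ 8 (mod 16): 247·t ≡ 8 − 29 = -21 (mod 16).
    Reduce coefficients mod 16: 7·t ≡ 11 (mod 16).
    The inverse of 7 mod 16 is 7 (since 7·7 = 49 = 3·16 + 1), so t ≡ 7·11 = 77 ≡ 13 (mod 16).
    Then x = 29 + 247·13 = 3240, valid modulo lcm(247, 16) = 3952: x ≡ 3240 (mod 3952).
  Combine with x ≡ 4 (mod 7); new modulus lcm = 27664.
    Write x = 3240 + 3952·t and substitute into x ≡ 4 (mod 7): 3952·t ≡ 4 − 3240 = -3236 (mod 7).
    Reduce coefficients mod 7: 4·t ≡ 5 (mod 7).
    The inverse of 4 mod 7 is 2 (since 4·2 = 8 = 1·7 + 1), so t ≡ 2·5 = 10 ≡ 3 (mod 7).
    Then x = 3240 + 3952·3 = 15096, valid modulo lcm(3952, 7) = 27664: x ≡ 15096 (mod 27664).
  Combine with x ≡ 3 (mod 11); new modulus lcm = 304304.
    Write x = 15096 + 27664·t and substitute into x ≡ 3 (mod 11): 27664·t ≡ 3 − 15096 = -15093 (mod 11).
    Reduce coefficients mod 11: 10·t ≡ 10 (mod 11).
    The inverse of 10 mod 11 is 10 (since 10·10 = 100 = 9·11 + 1), so t ≡ 10·10 = 100 ≡ 1 (mod 11).
    Then x = 15096 + 27664·1 = 42760, valid modulo lcm(27664, 11) = 304304: x ≡ 42760 (mod 304304).
Verify against each original: 42760 mod 13 = 3, 42760 mod 19 = 10, 42760 mod 16 = 8, 42760 mod 7 = 4, 42760 mod 11 = 3.

x ≡ 42760 (mod 304304).


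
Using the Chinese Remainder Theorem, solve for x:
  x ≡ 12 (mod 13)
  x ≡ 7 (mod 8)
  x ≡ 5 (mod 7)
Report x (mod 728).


Moduli 13, 8, 7 are pairwise coprime; by CRT there is a unique solution modulo M = 13 · 8 · 7 = 728.
Solve pairwise, accumulating the modulus:
  Start with x ≡ 12 (mod 13).
  Combine with x ≡ 7 (mod 8): since gcd(13, 8) = 1, we get a unique residue mod 104.
    Write x = 12 + 13·t and substitute into x ≡ 7 (mod 8): 13·t ≡ 7 − 12 = -5 (mod 8).
    Reduce coefficients mod 8: 5·t ≡ 3 (mod 8).
    The inverse of 5 mod 8 is 5 (since 5·5 = 25 = 3·8 + 1), so t ≡ 5·3 = 15 ≡ 7 (mod 8).
    Then x = 12 + 13·7 = 103, valid modulo lcm(13, 8) = 104: x ≡ 103 (mod 104).
  Combine with x ≡ 5 (mod 7): since gcd(104, 7) = 1, we get a unique residue mod 728.
    Write x = 103 + 104·t and substitute into x ≡ 5 (mod 7): 104·t ≡ 5 − 103 = -98 (mod 7).
    Reduce coefficients mod 7: 6·t ≡ 0 (mod 7).
    The inverse of 6 mod 7 is 6 (since 6·6 = 36 = 5·7 + 1), so t ≡ 6·0 = 0 ≡ 0 (mod 7).
    Then x = 103 + 104·0 = 103, valid modulo lcm(104, 7) = 728: x ≡ 103 (mod 728).
Verify: 103 mod 13 = 12 ✓, 103 mod 8 = 7 ✓, 103 mod 7 = 5 ✓.

x ≡ 103 (mod 728).


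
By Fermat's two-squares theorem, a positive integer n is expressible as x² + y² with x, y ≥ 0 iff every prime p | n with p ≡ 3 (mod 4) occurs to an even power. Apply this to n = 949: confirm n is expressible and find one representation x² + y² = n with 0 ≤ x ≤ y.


Step 1: Factor n = 949 = 13 · 73.
Step 2: Check the mod-4 condition on each prime factor: 13 ≡ 1 (mod 4), exponent 1; 73 ≡ 1 (mod 4), exponent 1.
All primes ≡ 3 (mod 4) appear to even exponent (or don't appear), so by the two-squares theorem n IS expressible as a sum of two squares.
Step 3: Build a representation. Here n = 13 · 73 is a product of primes ≡ 1 (mod 4). Each prime p ≡ 1 (mod 4) is itself a sum of two squares; find a² by testing p − a² for a perfect square:
  13: 13 − 1² = 12, 13 − 2² = 9 = 3² ⇒ 13 = 2² + 3².
  73: 73 − 1² = 72, 73 − 2² = 69, 73 − 3² = 64 = 8² ⇒ 73 = 3² + 8².
  Combine using the Brahmagupta–Fibonacci identity (a² + b²)(c² + d²) = (ac − bd)² + (ad + bc)² = (ac + bd)² + (ad − bc)²:
  13 · 73 = 949: from (2² + 3²)(3² + 8²), take (2·3 − 3·8, 2·8 + 3·3) = (6 − 24, 16 + 9) = (-18, 25); dropping signs (only squares matter) gives (18, 25); check 18² + 25² = 324 + 625 = 949 ✓.
Step 4: Order so x ≤ y and verify: 18² + 25² = 324 + 625 = 949 = n. ✓

n = 949 = 18² + 25² (one valid representation with x ≤ y).


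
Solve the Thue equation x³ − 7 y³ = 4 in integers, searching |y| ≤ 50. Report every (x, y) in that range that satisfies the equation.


The equation is x³ - 7y³ = 4. For fixed y, x³ = 7·y³ + 4, so a solution requires the RHS to be a perfect cube.
Strategy: iterate y from -50 to 50, compute RHS = 7·y³ + 4, and check whether it is a (positive or negative) perfect cube.
Check small values of y:
  y = 0: RHS = 4 is not a perfect cube.
  y = 1: RHS = 11 is not a perfect cube.
  y = -1: RHS = -3 is not a perfect cube.
  y = 2: RHS = 60 is not a perfect cube.
  y = -2: RHS = -52 is not a perfect cube.
  y = 3: RHS = 193 is not a perfect cube.
  y = -3: RHS = -185 is not a perfect cube.
Continuing the search up to |y| = 50 finds no solutions either.
No (x, y) in the scanned range satisfies the equation.

No integer solutions with |y| ≤ 50.


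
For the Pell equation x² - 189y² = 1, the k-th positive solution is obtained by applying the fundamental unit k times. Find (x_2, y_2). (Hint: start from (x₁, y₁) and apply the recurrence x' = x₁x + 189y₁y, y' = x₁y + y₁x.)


Step 1: Find the fundamental solution (x₁, y₁) of x² - 189y² = 1.
  Expand √189 as a continued fraction. a₀ = ⌊√189⌋ = 13; iterate m_{k+1} = d_k·a_k − m_k, d_{k+1} = (189 − m_{k+1}²)/d_k, a_{k+1} = ⌊(a₀ + m_{k+1})/d_{k+1}⌋ (starting m₀ = 0, d₀ = 1), with convergents p_k = a_k·p_{k-1} + p_{k-2}, q_k = a_k·q_{k-1} + q_{k-2} (p₋₁ = 1, q₋₁ = 0):
  k = 0: a₀ = 13; p₀/q₀ = 13/1; p₀² − 189·q₀² = 169 − 189 = -20.
  k = 1: m = 13, d = 20, a = ⌊(13 + 13)/20⌋ = 1; p/q = (1·13 + 1)/(1·1 + 0) = 14/1; p² − 189·q² = 196 − 189 = 7.
  k = 2: m = 7, d = 7, a = ⌊(13 + 7)/7⌋ = 2; p/q = (2·14 + 13)/(2·1 + 1) = 41/3; p² − 189·q² = 1681 − 1701 = -20.
  k = 3: m = 7, d = 20, a = ⌊(13 + 7)/20⌋ = 1; p/q = (1·41 + 14)/(1·3 + 1) = 55/4; p² − 189·q² = 3025 − 3024 = 1.
  The first convergent with p² − 189·q² = 1 gives the fundamental solution (x₁, y₁) = (55, 4).
Step 2: Apply the recurrence (x_{n+1}, y_{n+1}) = (x₁x_n + 189y₁y_n, x₁y_n + y₁x_n) repeatedly.
  From (x_1, y_1) = (55, 4): x_2 = 55·55 + 189·4·4 = 6049; y_2 = 55·4 + 4·55 = 440.
Step 3: Verify x_2² - 189·y_2² = 36590401 - 36590400 = 1 (should be 1). ✓

(x_1, y_1) = (55, 4); (x_2, y_2) = (6049, 440).


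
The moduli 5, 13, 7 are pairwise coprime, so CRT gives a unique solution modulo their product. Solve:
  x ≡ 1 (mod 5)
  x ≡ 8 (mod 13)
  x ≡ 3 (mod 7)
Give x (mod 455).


Moduli 5, 13, 7 are pairwise coprime; by CRT there is a unique solution modulo M = 5 · 13 · 7 = 455.
Solve pairwise, accumulating the modulus:
  Start with x ≡ 1 (mod 5).
  Combine with x ≡ 8 (mod 13): since gcd(5, 13) = 1, we get a unique residue mod 65.
    Write x = 1 + 5·t and substitute into x ≡ 8 (mod 13): 5·t ≡ 8 − 1 = 7 (mod 13).
    The inverse of 5 mod 13 is 8 (since 5·8 = 40 = 3·13 + 1), so t ≡ 8·7 = 56 ≡ 4 (mod 13).
    Then x = 1 + 5·4 = 21, valid modulo lcm(5, 13) = 65: x ≡ 21 (mod 65).
  Combine with x ≡ 3 (mod 7): since gcd(65, 7) = 1, we get a unique residue mod 455.
    Write x = 21 + 65·t and substitute into x ≡ 3 (mod 7): 65·t ≡ 3 − 21 = -18 (mod 7).
    Reduce coefficients mod 7: 2·t ≡ 3 (mod 7).
    The inverse of 2 mod 7 is 4 (since 2·4 = 8 = 1·7 + 1), so t ≡ 4·3 = 12 ≡ 5 (mod 7).
    Then x = 21 + 65·5 = 346, valid modulo lcm(65, 7) = 455: x ≡ 346 (mod 455).
Verify: 346 mod 5 = 1 ✓, 346 mod 13 = 8 ✓, 346 mod 7 = 3 ✓.

x ≡ 346 (mod 455).


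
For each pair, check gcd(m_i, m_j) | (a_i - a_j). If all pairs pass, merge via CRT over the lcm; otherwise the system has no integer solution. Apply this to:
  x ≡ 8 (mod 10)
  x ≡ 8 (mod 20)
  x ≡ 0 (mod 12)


Moduli 10, 20, 12 are not pairwise coprime, so CRT works modulo lcm(m_i) when all pairwise compatibility conditions hold.
Pairwise compatibility: gcd(m_i, m_j) must divide a_i - a_j for every pair.
Merge one congruence at a time:
  Start: x ≡ 8 (mod 10).
  Combine with x ≡ 8 (mod 20): gcd(10, 20) = 10; 8 - 8 = 0, which IS divisible by 10, so compatible.
    Write x = 8 + 10·t and substitute into x ≡ 8 (mod 20): 10·t ≡ 8 − 8 = 0 (mod 20).
    Divide the congruence (and modulus) by g = 10: 1·t ≡ 0 (mod 2).
    So t ≡ 0 (mod 2).
    Then x = 8 + 10·0 = 8, valid modulo lcm(10, 20) = 20: x ≡ 8 (mod 20).
  Combine with x ≡ 0 (mod 12): gcd(20, 12) = 4; 0 - 8 = -8, which IS divisible by 4, so compatible.
    Write x = 8 + 20·t and substitute into x ≡ 0 (mod 12): 20·t ≡ 0 − 8 = -8 (mod 12).
    Divide the congruence (and modulus) by g = 4: 5·t ≡ -2 (mod 3).
    Reduce coefficients mod 3: 2·t ≡ 1 (mod 3).
    The inverse of 2 mod 3 is 2 (since 2·2 = 4 = 1·3 + 1), so t ≡ 2·1 = 2 ≡ 2 (mod 3).
    Then x = 8 + 20·2 = 48, valid modulo lcm(20, 12) = 60: x ≡ 48 (mod 60).
Verify: 48 mod 10 = 8, 48 mod 20 = 8, 48 mod 12 = 0.

x ≡ 48 (mod 60).


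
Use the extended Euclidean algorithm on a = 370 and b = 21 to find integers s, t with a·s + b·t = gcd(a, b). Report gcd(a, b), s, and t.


Euclidean algorithm on (370, 21) — divide until remainder is 0:
  370 = 17 · 21 + 13
  21 = 1 · 13 + 8
  13 = 1 · 8 + 5
  8 = 1 · 5 + 3
  5 = 1 · 3 + 2
  3 = 1 · 2 + 1
  2 = 2 · 1 + 0
gcd(370, 21) = 1.
Track Bezout coefficients alongside the remainders: start with r₀ = 370 = a·1 + b·0 (s = 1, t = 0) and r₁ = 21 = a·0 + b·1 (s = 0, t = 1); each new remainder r_{k+1} = r_{k-1} − q_k·r_k inherits s_{k+1} = s_{k-1} − q_k·s_k, t_{k+1} = t_{k-1} − q_k·t_k, so r_k = a·s_k + b·t_k at every step:
  q = 17: r = 13, s = 1 − 17·0 = 1, t = 0 − 17·1 = -17  (check: 370·1 + 21·(-17) = 13)
  q = 1: r = 8, s = 0 − 1·1 = -1, t = 1 − 1·(-17) = 18  (check: 370·(-1) + 21·18 = 8)
  q = 1: r = 5, s = 1 − 1·(-1) = 2, t = -17 − 1·18 = -35  (check: 370·2 + 21·(-35) = 5)
  q = 1: r = 3, s = -1 − 1·2 = -3, t = 18 − 1·(-35) = 53  (check: 370·(-3) + 21·53 = 3)
  q = 1: r = 2, s = 2 − 1·(-3) = 5, t = -35 − 1·53 = -88  (check: 370·5 + 21·(-88) = 2)
  q = 1: r = 1, s = -3 − 1·5 = -8, t = 53 − 1·(-88) = 141  (check: 370·(-8) + 21·141 = 1)
The row with r = 1 (the gcd) gives the Bezout coefficients s = -8, t = 141.
Result: 370 · (-8) + 21 · (141) = 1.

gcd(370, 21) = 1; s = -8, t = 141 (check: 370·(-8) + 21·141 = 1).


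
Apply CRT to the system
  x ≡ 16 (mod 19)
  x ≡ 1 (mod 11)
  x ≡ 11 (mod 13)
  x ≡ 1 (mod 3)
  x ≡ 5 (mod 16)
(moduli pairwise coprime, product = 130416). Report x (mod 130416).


Product of moduli M = 19 · 11 · 13 · 3 · 16 = 130416.
Merge one congruence at a time:
  Start: x ≡ 16 (mod 19).
  Combine with x ≡ 1 (mod 11); new modulus lcm = 209.
    Write x = 16 + 19·t and substitute into x ≡ 1 (mod 11): 19·t ≡ 1 − 16 = -15 (mod 11).
    Reduce coefficients mod 11: 8·t ≡ 7 (mod 11).
    The inverse of 8 mod 11 is 7 (since 8·7 = 56 = 5·11 + 1), so t ≡ 7·7 = 49 ≡ 5 (mod 11).
    Then x = 16 + 19·5 = 111, valid modulo lcm(19, 11) = 209: x ≡ 111 (mod 209).
  Combine with x ≡ 11 (mod 13); new modulus lcm = 2717.
    Write x = 111 + 209·t and substitute into x ≡ 11 (mod 13): 209·t ≡ 11 − 111 = -100 (mod 13).
    Reduce coefficients mod 13: 1·t ≡ 4 (mod 13).
    So t ≡ 4 (mod 13).
    Then x = 111 + 209·4 = 947, valid modulo lcm(209, 13) = 2717: x ≡ 947 (mod 2717).
  Combine with x ≡ 1 (mod 3); new modulus lcm = 8151.
    Write x = 947 + 2717·t and substitute into x ≡ 1 (mod 3): 2717·t ≡ 1 − 947 = -946 (mod 3).
    Reduce coefficients mod 3: 2·t ≡ 2 (mod 3).
    The inverse of 2 mod 3 is 2 (since 2·2 = 4 = 1·3 + 1), so t ≡ 2·2 = 4 ≡ 1 (mod 3).
    Then x = 947 + 2717·1 = 3664, valid modulo lcm(2717, 3) = 8151: x ≡ 3664 (mod 8151).
  Combine with x ≡ 5 (mod 16); new modulus lcm = 130416.
    Write x = 3664 + 8151·t and substitute into x ≡ 5 (mod 16): 8151·t ≡ 5 − 3664 = -3659 (mod 16).
    Reduce coefficients mod 16: 7·t ≡ 5 (mod 16).
    The inverse of 7 mod 16 is 7 (since 7·7 = 49 = 3·16 + 1), so t ≡ 7·5 = 35 ≡ 3 (mod 16).
    Then x = 3664 + 8151·3 = 28117, valid modulo lcm(8151, 16) = 130416: x ≡ 28117 (mod 130416).
Verify against each original: 28117 mod 19 = 16, 28117 mod 11 = 1, 28117 mod 13 = 11, 28117 mod 3 = 1, 28117 mod 16 = 5.

x ≡ 28117 (mod 130416).


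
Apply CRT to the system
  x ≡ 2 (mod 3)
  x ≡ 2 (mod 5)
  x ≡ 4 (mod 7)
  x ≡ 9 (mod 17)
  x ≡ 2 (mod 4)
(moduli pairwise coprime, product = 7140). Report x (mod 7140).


Product of moduli M = 3 · 5 · 7 · 17 · 4 = 7140.
Merge one congruence at a time:
  Start: x ≡ 2 (mod 3).
  Combine with x ≡ 2 (mod 5); new modulus lcm = 15.
    Write x = 2 + 3·t and substitute into x ≡ 2 (mod 5): 3·t ≡ 2 − 2 = 0 (mod 5).
    The inverse of 3 mod 5 is 2 (since 3·2 = 6 = 1·5 + 1), so t ≡ 2·0 = 0 ≡ 0 (mod 5).
    Then x = 2 + 3·0 = 2, valid modulo lcm(3, 5) = 15: x ≡ 2 (mod 15).
  Combine with x ≡ 4 (mod 7); new modulus lcm = 105.
    Write x = 2 + 15·t and substitute into x ≡ 4 (mod 7): 15·t ≡ 4 − 2 = 2 (mod 7).
    Reduce coefficients mod 7: 1·t ≡ 2 (mod 7).
    So t ≡ 2 (mod 7).
    Then x = 2 + 15·2 = 32, valid modulo lcm(15, 7) = 105: x ≡ 32 (mod 105).
  Combine with x ≡ 9 (mod 17); new modulus lcm = 1785.
    Write x = 32 + 105·t and substitute into x ≡ 9 (mod 17): 105·t ≡ 9 − 32 = -23 (mod 17).
    Reduce coefficients mod 17: 3·t ≡ 11 (mod 17).
    The inverse of 3 mod 17 is 6 (since 3·6 = 18 = 1·17 + 1), so t ≡ 6·11 = 66 ≡ 15 (mod 17).
    Then x = 32 + 105·15 = 1607, valid modulo lcm(105, 17) = 1785: x ≡ 1607 (mod 1785).
  Combine with x ≡ 2 (mod 4); new modulus lcm = 7140.
    Write x = 1607 + 1785·t and substitute into x ≡ 2 (mod 4): 1785·t ≡ 2 − 1607 = -1605 (mod 4).
    Reduce coefficients mod 4: 1·t ≡ 3 (mod 4).
    So t ≡ 3 (mod 4).
    Then x = 1607 + 1785·3 = 6962, valid modulo lcm(1785, 4) = 7140: x ≡ 6962 (mod 7140).
Verify against each original: 6962 mod 3 = 2, 6962 mod 5 = 2, 6962 mod 7 = 4, 6962 mod 17 = 9, 6962 mod 4 = 2.

x ≡ 6962 (mod 7140).


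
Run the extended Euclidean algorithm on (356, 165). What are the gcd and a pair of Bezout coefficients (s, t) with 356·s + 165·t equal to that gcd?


Euclidean algorithm on (356, 165) — divide until remainder is 0:
  356 = 2 · 165 + 26
  165 = 6 · 26 + 9
  26 = 2 · 9 + 8
  9 = 1 · 8 + 1
  8 = 8 · 1 + 0
gcd(356, 165) = 1.
Track Bezout coefficients alongside the remainders: start with r₀ = 356 = a·1 + b·0 (s = 1, t = 0) and r₁ = 165 = a·0 + b·1 (s = 0, t = 1); each new remainder r_{k+1} = r_{k-1} − q_k·r_k inherits s_{k+1} = s_{k-1} − q_k·s_k, t_{k+1} = t_{k-1} − q_k·t_k, so r_k = a·s_k + b·t_k at every step:
  q = 2: r = 26, s = 1 − 2·0 = 1, t = 0 − 2·1 = -2  (check: 356·1 + 165·(-2) = 26)
  q = 6: r = 9, s = 0 − 6·1 = -6, t = 1 − 6·(-2) = 13  (check: 356·(-6) + 165·13 = 9)
  q = 2: r = 8, s = 1 − 2·(-6) = 13, t = -2 − 2·13 = -28  (check: 356·13 + 165·(-28) = 8)
  q = 1: r = 1, s = -6 − 1·13 = -19, t = 13 − 1·(-28) = 41  (check: 356·(-19) + 165·41 = 1)
The row with r = 1 (the gcd) gives the Bezout coefficients s = -19, t = 41.
Result: 356 · (-19) + 165 · (41) = 1.

gcd(356, 165) = 1; s = -19, t = 41 (check: 356·(-19) + 165·41 = 1).
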